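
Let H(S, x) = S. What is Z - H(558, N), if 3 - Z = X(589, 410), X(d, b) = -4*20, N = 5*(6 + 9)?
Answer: -475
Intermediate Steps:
N = 75 (N = 5*15 = 75)
X(d, b) = -80
Z = 83 (Z = 3 - 1*(-80) = 3 + 80 = 83)
Z - H(558, N) = 83 - 1*558 = 83 - 558 = -475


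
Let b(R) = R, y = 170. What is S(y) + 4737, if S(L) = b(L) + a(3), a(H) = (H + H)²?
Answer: 4943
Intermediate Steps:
a(H) = 4*H² (a(H) = (2*H)² = 4*H²)
S(L) = 36 + L (S(L) = L + 4*3² = L + 4*9 = L + 36 = 36 + L)
S(y) + 4737 = (36 + 170) + 4737 = 206 + 4737 = 4943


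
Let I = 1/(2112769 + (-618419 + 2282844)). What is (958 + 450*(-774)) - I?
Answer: -1311978118349/3777194 ≈ -3.4734e+5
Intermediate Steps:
I = 1/3777194 (I = 1/(2112769 + 1664425) = 1/3777194 ≈ 2.6475e-7)
(958 + 450*(-774)) - I = (958 + 450*(-774)) - 1*1/3777194 = (958 - 348300) - 1/3777194 = -347342 - 1/3777194 = -1311978118349/3777194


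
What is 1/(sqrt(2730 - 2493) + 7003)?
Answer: 7003/49041772 - sqrt(237)/49041772 ≈ 0.00014248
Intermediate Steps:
1/(sqrt(2730 - 2493) + 7003) = 1/(sqrt(237) + 7003) = 1/(7003 + sqrt(237))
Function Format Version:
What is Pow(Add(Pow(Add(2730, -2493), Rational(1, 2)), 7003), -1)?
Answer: Add(Rational(7003, 49041772), Mul(Rational(-1, 49041772), Pow(237, Rational(1, 2)))) ≈ 0.00014248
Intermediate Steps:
Pow(Add(Pow(Add(2730, -2493), Rational(1, 2)), 7003), -1) = Pow(Add(Pow(237, Rational(1, 2)), 7003), -1) = Pow(Add(7003, Pow(237, Rational(1, 2))), -1)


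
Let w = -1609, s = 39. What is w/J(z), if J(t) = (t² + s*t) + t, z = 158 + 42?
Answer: -1609/48000 ≈ -0.033521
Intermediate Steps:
z = 200
J(t) = t² + 40*t (J(t) = (t² + 39*t) + t = t² + 40*t)
w/J(z) = -1609*1/(200*(40 + 200)) = -1609/(200*240) = -1609/48000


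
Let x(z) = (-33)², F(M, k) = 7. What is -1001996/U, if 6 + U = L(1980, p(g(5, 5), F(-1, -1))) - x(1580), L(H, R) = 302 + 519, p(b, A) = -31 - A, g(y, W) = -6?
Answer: 500998/137 ≈ 3656.9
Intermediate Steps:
L(H, R) = 821
x(z) = 1089
U = -274 (U = -6 + (821 - 1*1089) = -6 + (821 - 1089) = -6 - 268 = -274)
-1001996/U = -1001996/(-274) = -1001996*(-1/274) = 500998/137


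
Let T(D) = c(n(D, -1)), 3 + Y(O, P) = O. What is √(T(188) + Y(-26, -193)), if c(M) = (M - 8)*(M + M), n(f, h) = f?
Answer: √67651 ≈ 260.10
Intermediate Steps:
c(M) = 2*M*(-8 + M) (c(M) = (-8 + M)*(2*M) = 2*M*(-8 + M))
Y(O, P) = -3 + O
T(D) = 2*D*(-8 + D)
√(T(188) + Y(-26, -193)) = √(2*188*(-8 + 188) + (-3 - 26)) = √(2*188*180 - 29) = √(67680 - 29) = √67651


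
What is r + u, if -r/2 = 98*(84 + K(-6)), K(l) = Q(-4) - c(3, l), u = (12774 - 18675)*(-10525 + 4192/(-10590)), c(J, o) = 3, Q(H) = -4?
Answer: 109598149577/1765 ≈ 6.2095e+7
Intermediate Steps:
u = 109624786957/1765 (u = -5901*(-10525 + 4192*(-1/10590)) = -5901*(-10525 - 2096/5295) = -5901*(-55731971/5295) = 109624786957/1765 ≈ 6.2110e+7)
K(l) = -7 (K(l) = -4 - 1*3 = -4 - 3 = -7)
r = -15092 (r = -196*(84 - 7) = -196*77 = -2*7546 = -15092)
r + u = -15092 + 109624786957/1765 = 109598149577/1765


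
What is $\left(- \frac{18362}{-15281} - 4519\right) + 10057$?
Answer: $\frac{84644540}{15281} \approx 5539.2$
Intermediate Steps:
$\left(- \frac{18362}{-15281} - 4519\right) + 10057 = \left(\left(-18362\right) \left(- \frac{1}{15281}\right) - 4519\right) + 10057 = \left(\frac{18362}{15281} - 4519\right) + 10057 = - \frac{69036477}{15281} + 10057 = \frac{84644540}{15281}$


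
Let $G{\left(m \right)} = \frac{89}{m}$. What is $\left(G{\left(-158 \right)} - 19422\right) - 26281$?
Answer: $- \frac{7221163}{158} \approx -45704.0$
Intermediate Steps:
$\left(G{\left(-158 \right)} - 19422\right) - 26281 = \left(\frac{89}{-158} - 19422\right) - 26281 = \left(89 \left(- \frac{1}{158}\right) - 19422\right) - 26281 = \left(- \frac{89}{158} - 19422\right) - 26281 = - \frac{3068765}{158} - 26281 = - \frac{7221163}{158}$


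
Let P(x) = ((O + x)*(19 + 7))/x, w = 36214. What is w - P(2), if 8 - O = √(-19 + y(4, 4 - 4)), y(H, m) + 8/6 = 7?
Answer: 36084 + 26*I*√30/3 ≈ 36084.0 + 47.469*I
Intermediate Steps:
y(H, m) = 17/3 (y(H, m) = -4/3 + 7 = 17/3)
O = 8 - 2*I*√30/3 (O = 8 - √(-19 + 17/3) = 8 - √(-40/3) = 8 - 2*I*√30/3 ≈ 8.0 - 3.6515*I)
P(x) = (208 + 26*x - 52*I*√30/3)/x (P(x) = (((8 - 2*I*√30/3) + x)*(19 + 7))/x = ((8 + x - 2*I*√30/3)*26)/x = (208 + 26*x - 52*I*√30/3)/x)
w - P(2) = 36214 - 26*(24 + 3*2 - 2*I*√30)/(3*2) = 36214 - 26*(24 + 6 - 2*I*√30)/(3*2) = 36214 - 26*(30 - 2*I*√30)/(3*2) = 36214 - (130 - 26*I*√30/3) = 36214 + (-130 + 26*I*√30/3) = 36084 + 26*I*√30/3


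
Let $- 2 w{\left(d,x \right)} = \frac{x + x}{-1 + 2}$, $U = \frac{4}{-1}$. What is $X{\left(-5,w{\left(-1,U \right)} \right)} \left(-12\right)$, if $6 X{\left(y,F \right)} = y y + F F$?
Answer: $-82$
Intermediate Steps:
$U = -4$ ($U = 4 \left(-1\right) = -4$)
$w{\left(d,x \right)} = - x$ ($w{\left(d,x \right)} = - \frac{\left(x + x\right) \frac{1}{-1 + 2}}{2} = - \frac{2 x 1^{-1}}{2} = - \frac{2 x 1}{2} = - \frac{2 x}{2} = - x$)
$X{\left(y,F \right)} = \frac{F^{2}}{6} + \frac{y^{2}}{6}$ ($X{\left(y,F \right)} = \frac{y y + F F}{6} = \frac{y^{2} + F^{2}}{6} = \frac{F^{2} + y^{2}}{6} = \frac{F^{2}}{6} + \frac{y^{2}}{6}$)
$X{\left(-5,w{\left(-1,U \right)} \right)} \left(-12\right) = \left(\frac{\left(\left(-1\right) \left(-4\right)\right)^{2}}{6} + \frac{\left(-5\right)^{2}}{6}\right) \left(-12\right) = \left(\frac{4^{2}}{6} + \frac{1}{6} \cdot 25\right) \left(-12\right) = \left(\frac{1}{6} \cdot 16 + \frac{25}{6}\right) \left(-12\right) = \left(\frac{8}{3} + \frac{25}{6}\right) \left(-12\right) = \frac{41}{6} \left(-12\right) = -82$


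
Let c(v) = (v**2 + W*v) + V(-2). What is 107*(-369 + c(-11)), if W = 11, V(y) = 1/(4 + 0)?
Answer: -157825/4 ≈ -39456.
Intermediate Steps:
V(y) = 1/4
c(v) = 1/4 + v**2 + 11*v (c(v) = (v**2 + 11*v) + 1/4 = 1/4 + v**2 + 11*v)
107*(-369 + c(-11)) = 107*(-369 + (1/4 + (-11)**2 + 11*(-11))) = 107*(-369 + (1/4 + 121 - 121)) = 107*(-369 + 1/4) = 107*(-1475/4) = -157825/4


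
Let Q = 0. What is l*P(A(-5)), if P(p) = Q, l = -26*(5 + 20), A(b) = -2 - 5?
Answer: 0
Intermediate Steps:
A(b) = -7
l = -650 (l = -26*25 = -650)
P(p) = 0
l*P(A(-5)) = -650*0 = 0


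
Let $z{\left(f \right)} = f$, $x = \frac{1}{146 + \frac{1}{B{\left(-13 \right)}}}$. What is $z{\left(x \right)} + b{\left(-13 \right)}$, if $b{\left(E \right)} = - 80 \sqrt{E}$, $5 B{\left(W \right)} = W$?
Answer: $\frac{13}{1893} - 80 i \sqrt{13} \approx 0.0068674 - 288.44 i$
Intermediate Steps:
$B{\left(W \right)} = \frac{W}{5}$
$x = \frac{13}{1893}$ ($x = \frac{1}{146 + \frac{1}{\frac{1}{5} \left(-13\right)}} = \frac{1}{146 + \frac{1}{- \frac{13}{5}}} = \frac{1}{146 - \frac{5}{13}} = \frac{1}{\frac{1893}{13}} = \frac{13}{1893} \approx 0.0068674$)
$z{\left(x \right)} + b{\left(-13 \right)} = \frac{13}{1893} - 80 \sqrt{-13} = \frac{13}{1893} - 80 i \sqrt{13}$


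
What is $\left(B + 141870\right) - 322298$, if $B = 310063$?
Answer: $129635$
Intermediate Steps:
$\left(B + 141870\right) - 322298 = \left(310063 + 141870\right) - 322298 = 451933 - 322298 = 129635$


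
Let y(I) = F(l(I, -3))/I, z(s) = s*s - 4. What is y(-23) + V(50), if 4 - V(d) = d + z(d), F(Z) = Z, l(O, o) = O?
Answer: -2541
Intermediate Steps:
z(s) = -4 + s**2 (z(s) = s**2 - 4 = -4 + s**2)
y(I) = 1 (y(I) = I/I = 1)
V(d) = 8 - d - d**2 (V(d) = 4 - (d + (-4 + d**2)) = 4 - (-4 + d + d**2) = 4 + (4 - d - d**2) = 8 - d - d**2)
y(-23) + V(50) = 1 + (8 - 1*50 - 1*50**2) = 1 + (8 - 50 - 1*2500) = 1 + (8 - 50 - 2500) = 1 - 2542 = -2541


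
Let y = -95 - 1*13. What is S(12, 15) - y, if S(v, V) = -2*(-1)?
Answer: 110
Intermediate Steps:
S(v, V) = 2
y = -108 (y = -95 - 13 = -108)
S(12, 15) - y = 2 - 1*(-108) = 2 + 108 = 110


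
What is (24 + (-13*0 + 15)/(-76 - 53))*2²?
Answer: 4108/43 ≈ 95.535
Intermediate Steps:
(24 + (-13*0 + 15)/(-76 - 53))*2² = (24 + (0 + 15)/(-129))*4 = (24 + 15*(-1/129))*4 = (24 - 5/43)*4 = (1027/43)*4 = 4108/43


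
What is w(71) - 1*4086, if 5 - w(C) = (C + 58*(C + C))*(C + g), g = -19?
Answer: -436045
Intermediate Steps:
w(C) = 5 - 117*C*(-19 + C) (w(C) = 5 - (C + 58*(C + C))*(C - 19) = 5 - (C + 58*(2*C))*(-19 + C) = 5 - (C + 116*C)*(-19 + C) = 5 - 117*C*(-19 + C))
w(71) - 1*4086 = (5 - 117*71**2 + 2223*71) - 1*4086 = (5 - 117*5041 + 157833) - 4086 = (5 - 589797 + 157833) - 4086 = -431959 - 4086 = -436045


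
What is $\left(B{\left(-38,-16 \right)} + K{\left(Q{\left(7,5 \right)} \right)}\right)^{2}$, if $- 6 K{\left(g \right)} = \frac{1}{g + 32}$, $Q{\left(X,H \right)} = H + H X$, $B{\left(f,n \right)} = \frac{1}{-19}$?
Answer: $\frac{203401}{67371264} \approx 0.0030191$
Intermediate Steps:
$B{\left(f,n \right)} = - \frac{1}{19}$
$K{\left(g \right)} = - \frac{1}{6 \left(32 + g\right)}$ ($K{\left(g \right)} = - \frac{1}{6 \left(g + 32\right)} = - \frac{1}{6 \left(32 + g\right)}$)
$\left(B{\left(-38,-16 \right)} + K{\left(Q{\left(7,5 \right)} \right)}\right)^{2} = \left(- \frac{1}{19} - \frac{1}{192 + 6 \cdot 5 \left(1 + 7\right)}\right)^{2} = \left(- \frac{1}{19} - \frac{1}{192 + 6 \cdot 5 \cdot 8}\right)^{2} = \left(- \frac{1}{19} - \frac{1}{192 + 6 \cdot 40}\right)^{2} = \left(- \frac{1}{19} - \frac{1}{192 + 240}\right)^{2} = \left(- \frac{1}{19} - \frac{1}{432}\right)^{2} = \left(- \frac{451}{8208}\right)^{2} = \frac{203401}{67371264}$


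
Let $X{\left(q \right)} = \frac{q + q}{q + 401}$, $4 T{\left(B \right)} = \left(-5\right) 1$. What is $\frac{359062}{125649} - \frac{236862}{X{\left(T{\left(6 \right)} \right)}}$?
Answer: $\frac{23794299808991}{628245} \approx 3.7874 \cdot 10^{7}$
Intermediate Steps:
$T{\left(B \right)} = - \frac{5}{4}$ ($T{\left(B \right)} = \frac{\left(-5\right) 1}{4} = \frac{1}{4} \left(-5\right) = - \frac{5}{4}$)
$X{\left(q \right)} = \frac{2 q}{401 + q}$
$\frac{359062}{125649} - \frac{236862}{X{\left(T{\left(6 \right)} \right)}} = \frac{359062}{125649} - \frac{236862}{2 \left(- \frac{5}{4}\right) \frac{1}{401 - \frac{5}{4}}} = 359062 \cdot \frac{1}{125649} - \frac{236862}{2 \left(- \frac{5}{4}\right) \frac{1}{\frac{1599}{4}}} = \frac{359062}{125649} - \frac{236862}{2 \left(- \frac{5}{4}\right) \frac{4}{1599}} = \frac{359062}{125649} - \frac{236862}{- \frac{10}{1599}} = \frac{359062}{125649} - - \frac{189371169}{5} = \frac{359062}{125649} + \frac{189371169}{5} = \frac{23794299808991}{628245}$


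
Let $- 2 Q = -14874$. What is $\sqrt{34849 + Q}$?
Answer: $\sqrt{42286} \approx 205.64$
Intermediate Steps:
$Q = 7437$ ($Q = \left(- \frac{1}{2}\right) \left(-14874\right) = 7437$)
$\sqrt{34849 + Q} = \sqrt{34849 + 7437} = \sqrt{42286}$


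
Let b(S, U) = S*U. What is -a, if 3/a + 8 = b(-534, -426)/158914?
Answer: 238371/521914 ≈ 0.45672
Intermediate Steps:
a = -238371/521914 (a = 3/(-8 - 534*(-426)/158914) = 3/(-8 + 227484*(1/158914)) = 3/(-8 + 113742/79457) = 3/(-521914/79457) = 3*(-79457/521914) = -238371/521914 ≈ -0.45672)
-a = -1*(-238371/521914) = 238371/521914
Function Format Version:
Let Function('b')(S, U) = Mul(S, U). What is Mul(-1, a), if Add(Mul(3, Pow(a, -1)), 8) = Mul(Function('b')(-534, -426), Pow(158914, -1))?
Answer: Rational(238371, 521914) ≈ 0.45672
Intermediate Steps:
a = Rational(-238371, 521914) (a = Mul(3, Pow(Add(-8, Mul(Mul(-534, -426), Pow(158914, -1))), -1)) = Mul(3, Pow(Add(-8, Mul(227484, Rational(1, 158914))), -1)) = Mul(3, Pow(Add(-8, Rational(113742, 79457)), -1)) = Mul(3, Pow(Rational(-521914, 79457), -1)) = Mul(3, Rational(-79457, 521914)) = Rational(-238371, 521914) ≈ -0.45672)
Mul(-1, a) = Mul(-1, Rational(-238371, 521914)) = Rational(238371, 521914)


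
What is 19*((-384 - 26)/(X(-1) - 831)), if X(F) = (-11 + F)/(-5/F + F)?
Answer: 3895/417 ≈ 9.3405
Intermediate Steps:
X(F) = (-11 + F)/(F - 5/F)
19*((-384 - 26)/(X(-1) - 831)) = 19*((-384 - 26)/(-(-11 - 1)/(-5 + (-1)²) - 831)) = 19*(-410/(-1*(-12)/(-5 + 1) - 831)) = 19*(-410/(-1*(-12)/(-4) - 831)) = 19*(-410/(-1*(-¼)*(-12) - 831)) = 19*(-410/(-3 - 831)) = 19*(-410/(-834)) = 19*(-410*(-1/834)) = 19*(205/417) = 3895/417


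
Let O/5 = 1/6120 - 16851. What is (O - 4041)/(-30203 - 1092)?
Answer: 108074303/38305080 ≈ 2.8214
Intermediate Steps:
O = -103128119/1224 (O = 5*(1/6120 - 16851) = 5*(-103128119/6120) = -103128119/1224 ≈ -84255.)
(O - 4041)/(-30203 - 1092) = (-103128119/1224 - 4041)/(-30203 - 1092) = -108074303/1224/(-31295) = -108074303/1224*(-1/31295) = 108074303/38305080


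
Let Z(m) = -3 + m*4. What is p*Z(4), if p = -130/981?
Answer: -1690/981 ≈ -1.7227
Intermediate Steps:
Z(m) = -3 + 4*m
p = -130/981 (p = -130*1/981 = -130/981 ≈ -0.13252)
p*Z(4) = -130*(-3 + 4*4)/981 = -130*(-3 + 16)/981 = -130/981*13 = -1690/981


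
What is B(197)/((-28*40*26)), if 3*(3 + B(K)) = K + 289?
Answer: -159/29120 ≈ -0.0054602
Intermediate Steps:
B(K) = 280/3 + K/3 (B(K) = -3 + (K + 289)/3 = -3 + (289 + K)/3 = -3 + (289/3 + K/3) = 280/3 + K/3)
B(197)/((-28*40*26)) = (280/3 + (⅓)*197)/((-28*40*26)) = (280/3 + 197/3)/((-1120*26)) = 159/(-29120) = 159*(-1/29120) = -159/29120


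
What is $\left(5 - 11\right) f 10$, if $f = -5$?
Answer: $300$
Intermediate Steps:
$\left(5 - 11\right) f 10 = \left(5 - 11\right) \left(-5\right) 10 = \left(-6\right) \left(-5\right) 10 = 30 \cdot 10 = 300$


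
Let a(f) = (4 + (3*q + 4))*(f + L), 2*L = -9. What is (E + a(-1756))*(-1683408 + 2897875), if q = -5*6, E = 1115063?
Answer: 1529528887008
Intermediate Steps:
L = -9/2 (L = (½)*(-9) = -9/2 ≈ -4.5000)
q = -30
a(f) = 369 - 82*f (a(f) = (4 + (3*(-30) + 4))*(f - 9/2) = (4 + (-90 + 4))*(-9/2 + f) = (4 - 86)*(-9/2 + f) = -82*(-9/2 + f) = 369 - 82*f)
(E + a(-1756))*(-1683408 + 2897875) = (1115063 + (369 - 82*(-1756)))*(-1683408 + 2897875) = (1115063 + (369 + 143992))*1214467 = (1115063 + 144361)*1214467 = 1259424*1214467 = 1529528887008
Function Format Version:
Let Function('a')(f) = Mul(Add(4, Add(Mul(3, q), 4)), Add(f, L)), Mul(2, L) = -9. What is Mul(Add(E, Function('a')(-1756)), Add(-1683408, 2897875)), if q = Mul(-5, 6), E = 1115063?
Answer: 1529528887008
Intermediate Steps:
L = Rational(-9, 2) (L = Mul(Rational(1, 2), -9) = Rational(-9, 2) ≈ -4.5000)
q = -30
Function('a')(f) = Add(369, Mul(-82, f)) (Function('a')(f) = Mul(Add(4, Add(Mul(3, -30), 4)), Add(f, Rational(-9, 2))) = Mul(Add(4, Add(-90, 4)), Add(Rational(-9, 2), f)) = Mul(Add(4, -86), Add(Rational(-9, 2), f)) = Mul(-82, Add(Rational(-9, 2), f)) = Add(369, Mul(-82, f)))
Mul(Add(E, Function('a')(-1756)), Add(-1683408, 2897875)) = Mul(Add(1115063, Add(369, Mul(-82, -1756))), Add(-1683408, 2897875)) = Mul(Add(1115063, Add(369, 143992)), 1214467) = Mul(Add(1115063, 144361), 1214467) = Mul(1259424, 1214467) = 1529528887008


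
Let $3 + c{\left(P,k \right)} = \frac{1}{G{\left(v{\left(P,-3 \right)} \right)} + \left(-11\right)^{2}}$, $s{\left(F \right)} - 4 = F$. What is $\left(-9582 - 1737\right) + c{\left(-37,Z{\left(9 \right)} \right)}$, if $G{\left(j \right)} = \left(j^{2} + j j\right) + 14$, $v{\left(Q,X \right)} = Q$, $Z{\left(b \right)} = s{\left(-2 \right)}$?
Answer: $- \frac{32528105}{2873} \approx -11322.0$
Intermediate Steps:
$s{\left(F \right)} = 4 + F$
$Z{\left(b \right)} = 2$ ($Z{\left(b \right)} = 4 - 2 = 2$)
$G{\left(j \right)} = 14 + 2 j^{2}$ ($G{\left(j \right)} = \left(j^{2} + j^{2}\right) + 14 = 2 j^{2} + 14 = 14 + 2 j^{2}$)
$c{\left(P,k \right)} = -3 + \frac{1}{135 + 2 P^{2}}$ ($c{\left(P,k \right)} = -3 + \frac{1}{\left(14 + 2 P^{2}\right) + \left(-11\right)^{2}} = -3 + \frac{1}{\left(14 + 2 P^{2}\right) + 121} = -3 + \frac{1}{135 + 2 P^{2}}$)
$\left(-9582 - 1737\right) + c{\left(-37,Z{\left(9 \right)} \right)} = \left(-9582 - 1737\right) + \frac{2 \left(-202 - 3 \left(-37\right)^{2}\right)}{135 + 2 \left(-37\right)^{2}} = \left(-9582 - 1737\right) + \frac{2 \left(-202 - 4107\right)}{135 + 2 \cdot 1369} = -11319 + \frac{2 \left(-202 - 4107\right)}{135 + 2738} = -11319 + 2 \cdot \frac{1}{2873} \left(-4309\right) = -11319 - \frac{8618}{2873} = - \frac{32528105}{2873}$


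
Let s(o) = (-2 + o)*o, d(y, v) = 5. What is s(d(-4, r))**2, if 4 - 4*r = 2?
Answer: 225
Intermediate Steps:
r = 1/2 (r = 1 - 1/4*2 = 1 - 1/2 = 1/2 ≈ 0.50000)
s(o) = o*(-2 + o)
s(d(-4, r))**2 = (5*(-2 + 5))**2 = (5*3)**2 = 15**2 = 225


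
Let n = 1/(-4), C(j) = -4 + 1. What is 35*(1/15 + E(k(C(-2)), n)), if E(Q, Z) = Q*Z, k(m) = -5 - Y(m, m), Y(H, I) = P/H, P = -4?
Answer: 231/4 ≈ 57.750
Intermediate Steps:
C(j) = -3
Y(H, I) = -4/H
k(m) = -5 + 4/m (k(m) = -5 - (-4)/m = -5 + 4/m)
n = -¼ ≈ -0.25000
35*(1/15 + E(k(C(-2)), n)) = 35*(1/15 + (-5 + 4/(-3))*(-¼)) = 35*(1/15 + (-5 + 4*(-⅓))*(-¼)) = 35*(1/15 + (-5 - 4/3)*(-¼)) = 35*(1/15 - 19/3*(-¼)) = 35*(1/15 + 19/12) = 35*(33/20) = 231/4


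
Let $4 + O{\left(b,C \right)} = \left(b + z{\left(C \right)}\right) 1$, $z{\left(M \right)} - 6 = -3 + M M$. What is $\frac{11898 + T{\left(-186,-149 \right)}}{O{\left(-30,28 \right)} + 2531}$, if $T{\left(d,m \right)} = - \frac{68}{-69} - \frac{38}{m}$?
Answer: $\frac{30584023}{8440701} \approx 3.6234$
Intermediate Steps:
$z{\left(M \right)} = 3 + M^{2}$ ($z{\left(M \right)} = 6 + \left(-3 + M M\right) = 6 + \left(-3 + M^{2}\right) = 3 + M^{2}$)
$O{\left(b,C \right)} = -1 + b + C^{2}$ ($O{\left(b,C \right)} = -4 + \left(b + \left(3 + C^{2}\right)\right) 1 = -4 + \left(3 + b + C^{2}\right) 1 = -4 + \left(3 + b + C^{2}\right) = -1 + b + C^{2}$)
$T{\left(d,m \right)} = \frac{68}{69} - \frac{38}{m}$ ($T{\left(d,m \right)} = \left(-68\right) \left(- \frac{1}{69}\right) - \frac{38}{m} = \frac{68}{69} - \frac{38}{m}$)
$\frac{11898 + T{\left(-186,-149 \right)}}{O{\left(-30,28 \right)} + 2531} = \frac{11898 + \left(\frac{68}{69} - \frac{38}{-149}\right)}{\left(-1 - 30 + 28^{2}\right) + 2531} = \frac{11898 + \left(\frac{68}{69} - - \frac{38}{149}\right)}{\left(-1 - 30 + 784\right) + 2531} = \frac{11898 + \left(\frac{68}{69} + \frac{38}{149}\right)}{753 + 2531} = \frac{11898 + \frac{12754}{10281}}{3284} = \frac{122336092}{10281} \cdot \frac{1}{3284} = \frac{30584023}{8440701}$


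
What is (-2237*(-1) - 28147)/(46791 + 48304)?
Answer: -5182/19019 ≈ -0.27246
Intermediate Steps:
(-2237*(-1) - 28147)/(46791 + 48304) = (2237 - 28147)/95095 = -25910*1/95095 = -5182/19019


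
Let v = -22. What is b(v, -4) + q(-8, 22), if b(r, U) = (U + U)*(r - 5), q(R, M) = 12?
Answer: 228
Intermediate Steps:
b(r, U) = 2*U*(-5 + r) (b(r, U) = (2*U)*(-5 + r) = 2*U*(-5 + r))
b(v, -4) + q(-8, 22) = 2*(-4)*(-5 - 22) + 12 = 2*(-4)*(-27) + 12 = 216 + 12 = 228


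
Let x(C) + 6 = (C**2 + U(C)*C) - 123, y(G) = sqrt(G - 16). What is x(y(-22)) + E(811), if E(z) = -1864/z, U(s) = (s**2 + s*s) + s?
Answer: -168119/811 - 76*I*sqrt(38) ≈ -207.3 - 468.5*I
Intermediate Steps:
y(G) = sqrt(-16 + G)
U(s) = s + 2*s**2 (U(s) = (s**2 + s**2) + s = 2*s**2 + s = s + 2*s**2)
x(C) = -129 + C**2 + C**2*(1 + 2*C) (x(C) = -6 + ((C**2 + (C*(1 + 2*C))*C) - 123) = -6 + ((C**2 + C**2*(1 + 2*C)) - 123) = -6 + (-123 + C**2 + C**2*(1 + 2*C)) = -129 + C**2 + C**2*(1 + 2*C))
x(y(-22)) + E(811) = (-129 + 2*(sqrt(-16 - 22))**2 + 2*(sqrt(-16 - 22))**3) - 1864/811 = (-129 + 2*(sqrt(-38))**2 + 2*(sqrt(-38))**3) - 1864*1/811 = (-129 + 2*(I*sqrt(38))**2 + 2*(I*sqrt(38))**3) - 1864/811 = (-129 + 2*(-38) + 2*(-38*I*sqrt(38))) - 1864/811 = (-129 - 76 - 76*I*sqrt(38)) - 1864/811 = (-205 - 76*I*sqrt(38)) - 1864/811 = -168119/811 - 76*I*sqrt(38)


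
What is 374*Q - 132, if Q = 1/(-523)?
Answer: -69410/523 ≈ -132.72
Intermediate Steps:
Q = -1/523 ≈ -0.0019120
374*Q - 132 = 374*(-1/523) - 132 = -374/523 - 132 = -69410/523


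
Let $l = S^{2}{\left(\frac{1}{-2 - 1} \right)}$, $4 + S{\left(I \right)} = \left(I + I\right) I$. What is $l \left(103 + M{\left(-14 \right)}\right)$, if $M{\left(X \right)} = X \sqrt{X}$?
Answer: $\frac{119068}{81} - \frac{16184 i \sqrt{14}}{81} \approx 1470.0 - 747.59 i$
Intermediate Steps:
$M{\left(X \right)} = X^{\frac{3}{2}}$
$S{\left(I \right)} = -4 + 2 I^{2}$ ($S{\left(I \right)} = -4 + \left(I + I\right) I = -4 + 2 I I = -4 + 2 I^{2}$)
$l = \frac{1156}{81}$ ($l = \left(-4 + 2 \left(\frac{1}{-2 - 1}\right)^{2}\right)^{2} = \left(-4 + 2 \left(\frac{1}{-3}\right)^{2}\right)^{2} = \left(-4 + 2 \left(- \frac{1}{3}\right)^{2}\right)^{2} = \left(-4 + 2 \cdot \frac{1}{9}\right)^{2} = \left(-4 + \frac{2}{9}\right)^{2} = \left(- \frac{34}{9}\right)^{2} = \frac{1156}{81} \approx 14.272$)
$l \left(103 + M{\left(-14 \right)}\right) = \frac{1156 \left(103 + \left(-14\right)^{\frac{3}{2}}\right)}{81} = \frac{1156 \left(103 - 14 i \sqrt{14}\right)}{81} = \frac{119068}{81} - \frac{16184 i \sqrt{14}}{81}$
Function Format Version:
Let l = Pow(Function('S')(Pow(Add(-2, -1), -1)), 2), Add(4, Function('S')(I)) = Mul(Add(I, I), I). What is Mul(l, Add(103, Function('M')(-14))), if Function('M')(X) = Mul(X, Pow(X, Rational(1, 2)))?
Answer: Add(Rational(119068, 81), Mul(Rational(-16184, 81), I, Pow(14, Rational(1, 2)))) ≈ Add(1470.0, Mul(-747.59, I))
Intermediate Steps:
Function('M')(X) = Pow(X, Rational(3, 2))
Function('S')(I) = Add(-4, Mul(2, Pow(I, 2))) (Function('S')(I) = Add(-4, Mul(Add(I, I), I)) = Add(-4, Mul(Mul(2, I), I)) = Add(-4, Mul(2, Pow(I, 2))))
l = Rational(1156, 81) (l = Pow(Add(-4, Mul(2, Pow(Pow(Add(-2, -1), -1), 2))), 2) = Pow(Add(-4, Mul(2, Pow(Pow(-3, -1), 2))), 2) = Pow(Add(-4, Mul(2, Pow(Rational(-1, 3), 2))), 2) = Pow(Add(-4, Mul(2, Rational(1, 9))), 2) = Pow(Add(-4, Rational(2, 9)), 2) = Pow(Rational(-34, 9), 2) = Rational(1156, 81) ≈ 14.272)
Mul(l, Add(103, Function('M')(-14))) = Mul(Rational(1156, 81), Add(103, Pow(-14, Rational(3, 2)))) = Mul(Rational(1156, 81), Add(103, Mul(-14, I, Pow(14, Rational(1, 2))))) = Add(Rational(119068, 81), Mul(Rational(-16184, 81), I, Pow(14, Rational(1, 2))))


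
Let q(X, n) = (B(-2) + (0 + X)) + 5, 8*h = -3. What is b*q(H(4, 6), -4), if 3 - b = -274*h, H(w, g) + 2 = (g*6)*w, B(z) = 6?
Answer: -61047/4 ≈ -15262.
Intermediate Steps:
h = -3/8 (h = (1/8)*(-3) = -3/8 ≈ -0.37500)
H(w, g) = -2 + 6*g*w (H(w, g) = -2 + (g*6)*w = -2 + (6*g)*w = -2 + 6*g*w)
q(X, n) = 11 + X (q(X, n) = (6 + (0 + X)) + 5 = (6 + X) + 5 = 11 + X)
b = -399/4 (b = 3 - (-274)*(-3)/8 = 3 - 1*411/4 = 3 - 411/4 = -399/4 ≈ -99.750)
b*q(H(4, 6), -4) = -399*(11 + (-2 + 6*6*4))/4 = -399*(11 + (-2 + 144))/4 = -399*(11 + 142)/4 = -399/4*153 = -61047/4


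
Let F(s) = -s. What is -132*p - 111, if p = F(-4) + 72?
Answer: -10143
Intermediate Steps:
p = 76 (p = -1*(-4) + 72 = 4 + 72 = 76)
-132*p - 111 = -132*76 - 111 = -10032 - 111 = -10143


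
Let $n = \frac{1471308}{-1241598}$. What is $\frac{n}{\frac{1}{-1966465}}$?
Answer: $\frac{482212614370}{206933} \approx 2.3303 \cdot 10^{6}$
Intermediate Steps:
$n = - \frac{245218}{206933}$ ($n = 1471308 \left(- \frac{1}{1241598}\right) = - \frac{245218}{206933} \approx -1.185$)
$\frac{n}{\frac{1}{-1966465}} = - \frac{245218}{206933 \frac{1}{-1966465}} = - \frac{245218}{206933 \left(- \frac{1}{1966465}\right)} = \left(- \frac{245218}{206933}\right) \left(-1966465\right) = \frac{482212614370}{206933}$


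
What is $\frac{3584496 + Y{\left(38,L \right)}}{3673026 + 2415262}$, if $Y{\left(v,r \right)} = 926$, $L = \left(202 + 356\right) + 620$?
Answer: $\frac{1792711}{3044144} \approx 0.5889$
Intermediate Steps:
$L = 1178$ ($L = 558 + 620 = 1178$)
$\frac{3584496 + Y{\left(38,L \right)}}{3673026 + 2415262} = \frac{3584496 + 926}{3673026 + 2415262} = \frac{3585422}{6088288} = 3585422 \cdot \frac{1}{6088288} = \frac{1792711}{3044144}$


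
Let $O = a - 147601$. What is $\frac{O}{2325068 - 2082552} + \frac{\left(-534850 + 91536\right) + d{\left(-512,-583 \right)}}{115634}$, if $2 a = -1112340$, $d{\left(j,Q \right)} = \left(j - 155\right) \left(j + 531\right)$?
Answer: $- \frac{5051684187}{737976188} \approx -6.8453$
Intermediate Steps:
$d{\left(j,Q \right)} = \left(-155 + j\right) \left(531 + j\right)$
$a = -556170$ ($a = \frac{1}{2} \left(-1112340\right) = -556170$)
$O = -703771$ ($O = -556170 - 147601 = -703771$)
$\frac{O}{2325068 - 2082552} + \frac{\left(-534850 + 91536\right) + d{\left(-512,-583 \right)}}{115634} = - \frac{703771}{2325068 - 2082552} + \frac{\left(-534850 + 91536\right) + \left(-82305 + \left(-512\right)^{2} + 376 \left(-512\right)\right)}{115634} = - \frac{703771}{242516} + \left(-443314 - 12673\right) \frac{1}{115634} = \left(-703771\right) \frac{1}{242516} + \left(-443314 - 12673\right) \frac{1}{115634} = - \frac{703771}{242516} - \frac{455987}{115634} = - \frac{5051684187}{737976188}$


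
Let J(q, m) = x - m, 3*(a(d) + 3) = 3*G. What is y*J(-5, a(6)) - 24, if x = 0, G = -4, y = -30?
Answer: -234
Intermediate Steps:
a(d) = -7 (a(d) = -3 + (3*(-4))/3 = -3 + (1/3)*(-12) = -3 - 4 = -7)
J(q, m) = -m (J(q, m) = 0 - m = -m)
y*J(-5, a(6)) - 24 = -(-30)*(-7) - 24 = -30*7 - 24 = -210 - 24 = -234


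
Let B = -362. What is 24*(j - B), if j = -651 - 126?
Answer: -9960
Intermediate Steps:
j = -777
24*(j - B) = 24*(-777 - 1*(-362)) = 24*(-777 + 362) = 24*(-415) = -9960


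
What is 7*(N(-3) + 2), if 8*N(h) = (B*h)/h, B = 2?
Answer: 63/4 ≈ 15.750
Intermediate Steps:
N(h) = 1/4 (N(h) = ((2*h)/h)/8 = (1/8)*2 = 1/4)
7*(N(-3) + 2) = 7*(1/4 + 2) = 7*(9/4) = 63/4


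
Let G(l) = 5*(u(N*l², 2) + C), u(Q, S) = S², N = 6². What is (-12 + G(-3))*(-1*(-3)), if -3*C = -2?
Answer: 34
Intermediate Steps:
C = ⅔ (C = -⅓*(-2) = ⅔ ≈ 0.66667)
N = 36
G(l) = 70/3 (G(l) = 5*(2² + ⅔) = 5*(4 + ⅔) = 5*(14/3) = 70/3)
(-12 + G(-3))*(-1*(-3)) = (-12 + 70/3)*(-1*(-3)) = (34/3)*3 = 34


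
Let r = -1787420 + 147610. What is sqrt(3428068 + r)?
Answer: sqrt(1788258) ≈ 1337.3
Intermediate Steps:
r = -1639810
sqrt(3428068 + r) = sqrt(3428068 - 1639810) = sqrt(1788258)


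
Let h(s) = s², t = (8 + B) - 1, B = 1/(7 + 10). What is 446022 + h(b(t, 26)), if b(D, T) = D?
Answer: 128914758/289 ≈ 4.4607e+5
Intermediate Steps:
B = 1/17 ≈ 0.058824
t = 120/17 (t = (8 + 1/17) - 1 = 137/17 - 1 = 120/17 ≈ 7.0588)
446022 + h(b(t, 26)) = 446022 + (120/17)² = 446022 + 14400/289 = 128914758/289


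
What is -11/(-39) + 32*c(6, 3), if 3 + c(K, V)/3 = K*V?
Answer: 56171/39 ≈ 1440.3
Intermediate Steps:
c(K, V) = -9 + 3*K*V (c(K, V) = -9 + 3*(K*V) = -9 + 3*K*V)
-11/(-39) + 32*c(6, 3) = -11/(-39) + 32*(-9 + 3*6*3) = -11*(-1/39) + 32*(-9 + 54) = 11/39 + 32*45 = 11/39 + 1440 = 56171/39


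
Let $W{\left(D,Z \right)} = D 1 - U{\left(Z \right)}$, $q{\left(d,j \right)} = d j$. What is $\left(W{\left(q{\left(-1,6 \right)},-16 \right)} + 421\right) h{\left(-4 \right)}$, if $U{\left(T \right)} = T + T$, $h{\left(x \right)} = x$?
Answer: $-1788$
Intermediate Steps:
$U{\left(T \right)} = 2 T$
$W{\left(D,Z \right)} = D - 2 Z$ ($W{\left(D,Z \right)} = D 1 - 2 Z = D - 2 Z$)
$\left(W{\left(q{\left(-1,6 \right)},-16 \right)} + 421\right) h{\left(-4 \right)} = \left(\left(\left(-1\right) 6 - -32\right) + 421\right) \left(-4\right) = \left(\left(-6 + 32\right) + 421\right) \left(-4\right) = \left(26 + 421\right) \left(-4\right) = 447 \left(-4\right) = -1788$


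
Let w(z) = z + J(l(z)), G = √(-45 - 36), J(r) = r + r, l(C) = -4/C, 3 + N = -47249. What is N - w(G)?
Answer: -47252 - 89*I/9 ≈ -47252.0 - 9.8889*I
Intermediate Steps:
N = -47252 (N = -3 - 47249 = -47252)
J(r) = 2*r
G = 9*I (G = √(-81) = 9*I ≈ 9.0*I)
w(z) = z - 8/z (w(z) = z + 2*(-4/z) = z - 8/z)
N - w(G) = -47252 - (9*I - 8*(-I/9)) = -47252 - (9*I - (-8)*I/9) = -47252 - (9*I + 8*I/9) = -47252 - 89*I/9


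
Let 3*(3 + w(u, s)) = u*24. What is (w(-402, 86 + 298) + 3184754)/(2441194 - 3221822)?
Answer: -3181535/780628 ≈ -4.0756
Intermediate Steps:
w(u, s) = -3 + 8*u (w(u, s) = -3 + (u*24)/3 = -3 + (24*u)/3 = -3 + 8*u)
(w(-402, 86 + 298) + 3184754)/(2441194 - 3221822) = ((-3 + 8*(-402)) + 3184754)/(2441194 - 3221822) = ((-3 - 3216) + 3184754)/(-780628) = (-3219 + 3184754)*(-1/780628) = 3181535*(-1/780628) = -3181535/780628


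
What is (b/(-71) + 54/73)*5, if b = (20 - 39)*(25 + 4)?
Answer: 220285/5183 ≈ 42.501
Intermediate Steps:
b = -551 (b = -19*29 = -551)
(b/(-71) + 54/73)*5 = (-551/(-71) + 54/73)*5 = (-551*(-1/71) + 54*(1/73))*5 = (551/71 + 54/73)*5 = (44057/5183)*5 = 220285/5183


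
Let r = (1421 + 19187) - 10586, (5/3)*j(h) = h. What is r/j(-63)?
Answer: -50110/189 ≈ -265.13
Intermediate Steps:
j(h) = 3*h/5
r = 10022 (r = 20608 - 10586 = 10022)
r/j(-63) = 10022/(((3/5)*(-63))) = 10022/(-189/5) = 10022*(-5/189) = -50110/189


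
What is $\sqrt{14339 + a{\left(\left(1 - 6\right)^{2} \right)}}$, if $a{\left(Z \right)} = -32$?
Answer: $\sqrt{14307} \approx 119.61$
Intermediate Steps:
$\sqrt{14339 + a{\left(\left(1 - 6\right)^{2} \right)}} = \sqrt{14339 - 32} = \sqrt{14307}$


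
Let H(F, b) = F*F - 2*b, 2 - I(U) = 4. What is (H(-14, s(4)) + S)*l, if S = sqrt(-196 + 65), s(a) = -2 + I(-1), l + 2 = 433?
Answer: 87924 + 431*I*sqrt(131) ≈ 87924.0 + 4933.0*I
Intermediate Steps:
l = 431 (l = -2 + 433 = 431)
I(U) = -2 (I(U) = 2 - 1*4 = 2 - 4 = -2)
s(a) = -4 (s(a) = -2 - 2 = -4)
H(F, b) = F**2 - 2*b
S = I*sqrt(131) (S = sqrt(-131) = I*sqrt(131) ≈ 11.446*I)
(H(-14, s(4)) + S)*l = (((-14)**2 - 2*(-4)) + I*sqrt(131))*431 = ((196 + 8) + I*sqrt(131))*431 = (204 + I*sqrt(131))*431 = 87924 + 431*I*sqrt(131)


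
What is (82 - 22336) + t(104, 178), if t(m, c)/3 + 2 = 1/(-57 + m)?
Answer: -1046217/47 ≈ -22260.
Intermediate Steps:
t(m, c) = -6 + 3/(-57 + m)
(82 - 22336) + t(104, 178) = (82 - 22336) + 3*(115 - 2*104)/(-57 + 104) = -22254 + 3*(115 - 208)/47 = -22254 + 3*(1/47)*(-93) = -22254 - 279/47 = -1046217/47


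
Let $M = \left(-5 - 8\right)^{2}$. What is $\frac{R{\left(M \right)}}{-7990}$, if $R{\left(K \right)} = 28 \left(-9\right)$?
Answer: $\frac{126}{3995} \approx 0.031539$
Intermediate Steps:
$M = 169$ ($M = \left(-13\right)^{2} = 169$)
$R{\left(K \right)} = -252$
$\frac{R{\left(M \right)}}{-7990} = - \frac{252}{-7990} = \left(-252\right) \left(- \frac{1}{7990}\right) = \frac{126}{3995}$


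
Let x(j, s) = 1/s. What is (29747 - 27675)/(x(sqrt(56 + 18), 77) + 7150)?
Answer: 159544/550551 ≈ 0.28979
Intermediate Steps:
(29747 - 27675)/(x(sqrt(56 + 18), 77) + 7150) = (29747 - 27675)/(1/77 + 7150) = 2072/(1/77 + 7150) = 2072/(550551/77) = 2072*(77/550551) = 159544/550551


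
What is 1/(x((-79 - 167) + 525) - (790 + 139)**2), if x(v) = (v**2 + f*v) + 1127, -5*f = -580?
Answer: -1/751709 ≈ -1.3303e-6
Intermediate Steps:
f = 116 (f = -1/5*(-580) = 116)
x(v) = 1127 + v**2 + 116*v (x(v) = (v**2 + 116*v) + 1127 = 1127 + v**2 + 116*v)
1/(x((-79 - 167) + 525) - (790 + 139)**2) = 1/((1127 + ((-79 - 167) + 525)**2 + 116*((-79 - 167) + 525)) - (790 + 139)**2) = 1/((1127 + (-246 + 525)**2 + 116*(-246 + 525)) - 1*929**2) = 1/((1127 + 279**2 + 116*279) - 1*863041) = 1/((1127 + 77841 + 32364) - 863041) = 1/(111332 - 863041) = 1/(-751709) = -1/751709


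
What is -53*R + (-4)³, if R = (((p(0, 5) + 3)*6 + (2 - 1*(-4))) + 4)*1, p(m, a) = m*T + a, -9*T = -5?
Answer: -3138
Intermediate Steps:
T = 5/9 (T = -⅑*(-5) = 5/9 ≈ 0.55556)
p(m, a) = a + 5*m/9 (p(m, a) = m*(5/9) + a = 5*m/9 + a = a + 5*m/9)
R = 58 (R = ((((5 + (5/9)*0) + 3)*6 + (2 - 1*(-4))) + 4)*1 = ((((5 + 0) + 3)*6 + (2 + 4)) + 4)*1 = (((5 + 3)*6 + 6) + 4)*1 = ((8*6 + 6) + 4)*1 = ((48 + 6) + 4)*1 = (54 + 4)*1 = 58*1 = 58)
-53*R + (-4)³ = -53*58 + (-4)³ = -3074 - 64 = -3138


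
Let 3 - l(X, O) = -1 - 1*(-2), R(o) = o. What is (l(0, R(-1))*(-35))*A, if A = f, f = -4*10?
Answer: 2800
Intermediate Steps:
f = -40
A = -40
l(X, O) = 2 (l(X, O) = 3 - (-1 - 1*(-2)) = 3 - (-1 + 2) = 3 - 1*1 = 3 - 1 = 2)
(l(0, R(-1))*(-35))*A = (2*(-35))*(-40) = -70*(-40) = 2800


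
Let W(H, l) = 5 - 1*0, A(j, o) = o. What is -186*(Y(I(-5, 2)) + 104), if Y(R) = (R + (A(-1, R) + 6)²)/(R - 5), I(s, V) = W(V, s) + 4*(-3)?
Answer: -19437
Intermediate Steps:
W(H, l) = 5 (W(H, l) = 5 + 0 = 5)
I(s, V) = -7 (I(s, V) = 5 + 4*(-3) = 5 - 12 = -7)
Y(R) = (R + (6 + R)²)/(-5 + R) (Y(R) = (R + (R + 6)²)/(R - 5) = (R + (6 + R)²)/(-5 + R))
-186*(Y(I(-5, 2)) + 104) = -186*((-7 + (6 - 7)²)/(-5 - 7) + 104) = -186*((-7 + (-1)²)/(-12) + 104) = -186*(-(-7 + 1)/12 + 104) = -186*(-1/12*(-6) + 104) = -186*(½ + 104) = -186*209/2 = -19437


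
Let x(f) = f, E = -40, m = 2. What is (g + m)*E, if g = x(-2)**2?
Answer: -240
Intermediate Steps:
g = 4 (g = (-2)**2 = 4)
(g + m)*E = (4 + 2)*(-40) = 6*(-40) = -240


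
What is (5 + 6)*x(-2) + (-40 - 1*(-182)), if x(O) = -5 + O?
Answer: 65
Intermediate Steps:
(5 + 6)*x(-2) + (-40 - 1*(-182)) = (5 + 6)*(-5 - 2) + (-40 - 1*(-182)) = 11*(-7) + (-40 + 182) = -77 + 142 = 65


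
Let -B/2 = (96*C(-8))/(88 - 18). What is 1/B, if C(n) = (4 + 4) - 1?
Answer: -5/96 ≈ -0.052083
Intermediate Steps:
C(n) = 7 (C(n) = 8 - 1 = 7)
B = -96/5 (B = -2*96*7/(88 - 18) = -1344/70 = -2*48/5 = -96/5 ≈ -19.200)
1/B = 1/(-96/5) = -5/96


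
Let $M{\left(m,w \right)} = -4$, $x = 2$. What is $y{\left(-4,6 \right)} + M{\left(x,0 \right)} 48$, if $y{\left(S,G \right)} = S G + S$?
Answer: $-220$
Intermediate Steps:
$y{\left(S,G \right)} = S + G S$ ($y{\left(S,G \right)} = G S + S = S + G S$)
$y{\left(-4,6 \right)} + M{\left(x,0 \right)} 48 = - 4 \left(1 + 6\right) - 192 = \left(-4\right) 7 - 192 = -28 - 192 = -220$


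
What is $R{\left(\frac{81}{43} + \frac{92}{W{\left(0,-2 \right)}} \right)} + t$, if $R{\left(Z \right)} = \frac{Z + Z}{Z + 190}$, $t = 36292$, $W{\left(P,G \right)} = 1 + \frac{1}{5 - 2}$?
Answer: $\frac{203564876}{5609} \approx 36293.0$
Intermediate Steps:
$W{\left(P,G \right)} = \frac{4}{3}$ ($W{\left(P,G \right)} = 1 + \frac{1}{3} = \frac{4}{3}$)
$R{\left(Z \right)} = \frac{2 Z}{190 + Z}$
$R{\left(\frac{81}{43} + \frac{92}{W{\left(0,-2 \right)}} \right)} + t = \frac{2 \left(\frac{81}{43} + \frac{92}{\frac{4}{3}}\right)}{190 + \left(\frac{81}{43} + \frac{92}{\frac{4}{3}}\right)} + 36292 = \frac{2 \left(81 \cdot \frac{1}{43} + 92 \cdot \frac{3}{4}\right)}{190 + \left(81 \cdot \frac{1}{43} + 92 \cdot \frac{3}{4}\right)} + 36292 = \frac{2 \left(\frac{81}{43} + 69\right)}{190 + \left(\frac{81}{43} + 69\right)} + 36292 = 2 \cdot \frac{3048}{43} \frac{1}{190 + \frac{3048}{43}} + 36292 = 2 \cdot \frac{3048}{43} \frac{1}{\frac{11218}{43}} + 36292 = 2 \cdot \frac{3048}{43} \cdot \frac{43}{11218} + 36292 = \frac{3048}{5609} + 36292 = \frac{203564876}{5609}$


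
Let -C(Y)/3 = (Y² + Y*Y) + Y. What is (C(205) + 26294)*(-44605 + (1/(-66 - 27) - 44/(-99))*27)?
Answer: 313071698632/31 ≈ 1.0099e+10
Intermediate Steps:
C(Y) = -6*Y² - 3*Y (C(Y) = -3*((Y² + Y*Y) + Y) = -3*((Y² + Y²) + Y) = -3*(2*Y² + Y) = -3*(Y + 2*Y²) = -6*Y² - 3*Y)
(C(205) + 26294)*(-44605 + (1/(-66 - 27) - 44/(-99))*27) = (-3*205*(1 + 2*205) + 26294)*(-44605 + (1/(-66 - 27) - 44/(-99))*27) = (-3*205*(1 + 410) + 26294)*(-44605 + (1/(-93) - 44*(-1/99))*27) = (-3*205*411 + 26294)*(-44605 + (-1/93 + 4/9)*27) = (-252765 + 26294)*(-44605 + (121/279)*27) = -226471*(-44605 + 363/31) = -226471*(-1382392/31) = 313071698632/31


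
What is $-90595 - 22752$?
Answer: $-113347$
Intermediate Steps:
$-90595 - 22752 = -113347$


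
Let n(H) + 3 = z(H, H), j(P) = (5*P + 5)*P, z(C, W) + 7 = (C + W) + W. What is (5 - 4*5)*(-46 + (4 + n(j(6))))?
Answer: -8670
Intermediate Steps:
z(C, W) = -7 + C + 2*W (z(C, W) = -7 + ((C + W) + W) = -7 + (C + 2*W) = -7 + C + 2*W)
j(P) = P*(5 + 5*P) (j(P) = (5 + 5*P)*P = P*(5 + 5*P))
n(H) = -10 + 3*H (n(H) = -3 + (-7 + H + 2*H) = -3 + (-7 + 3*H) = -10 + 3*H)
(5 - 4*5)*(-46 + (4 + n(j(6)))) = (5 - 4*5)*(-46 + (4 + (-10 + 3*(5*6*(1 + 6))))) = (5 - 20)*(-46 + (4 + (-10 + 3*(5*6*7)))) = -15*(-46 + (4 + (-10 + 3*210))) = -15*(-46 + (4 + (-10 + 630))) = -15*(-46 + (4 + 620)) = -15*(-46 + 624) = -15*578 = -8670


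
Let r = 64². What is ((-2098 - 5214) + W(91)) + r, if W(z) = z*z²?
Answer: 750355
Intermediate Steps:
r = 4096
W(z) = z³
((-2098 - 5214) + W(91)) + r = ((-2098 - 5214) + 91³) + 4096 = (-7312 + 753571) + 4096 = 746259 + 4096 = 750355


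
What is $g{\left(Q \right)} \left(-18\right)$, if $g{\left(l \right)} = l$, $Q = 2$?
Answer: $-36$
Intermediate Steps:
$g{\left(Q \right)} \left(-18\right) = 2 \left(-18\right) = -36$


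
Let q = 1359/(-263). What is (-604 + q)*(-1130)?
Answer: 181038430/263 ≈ 6.8836e+5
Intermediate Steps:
q = -1359/263 (q = 1359*(-1/263) = -1359/263 ≈ -5.1673)
(-604 + q)*(-1130) = (-604 - 1359/263)*(-1130) = -160211/263*(-1130) = 181038430/263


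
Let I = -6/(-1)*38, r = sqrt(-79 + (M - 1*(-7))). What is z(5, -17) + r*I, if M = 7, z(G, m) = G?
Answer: 5 + 228*I*sqrt(65) ≈ 5.0 + 1838.2*I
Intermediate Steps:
r = I*sqrt(65) (r = sqrt(-79 + (7 - 1*(-7))) = sqrt(-79 + (7 + 7)) = sqrt(-79 + 14) = sqrt(-65) = I*sqrt(65) ≈ 8.0623*I)
I = 228 (I = -6*(-1)*38 = 6*38 = 228)
z(5, -17) + r*I = 5 + (I*sqrt(65))*228 = 5 + 228*I*sqrt(65)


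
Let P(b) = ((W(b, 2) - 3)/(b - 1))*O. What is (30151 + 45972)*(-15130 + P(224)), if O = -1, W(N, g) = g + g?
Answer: -256838316893/223 ≈ -1.1517e+9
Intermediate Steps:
W(N, g) = 2*g
P(b) = -1/(-1 + b) (P(b) = ((2*2 - 3)/(b - 1))*(-1) = ((4 - 3)/(-1 + b))*(-1) = (1/(-1 + b))*(-1) = -1/(-1 + b))
(30151 + 45972)*(-15130 + P(224)) = (30151 + 45972)*(-15130 - 1/(-1 + 224)) = 76123*(-15130 - 1/223) = 76123*(-3373991/223) = -256838316893/223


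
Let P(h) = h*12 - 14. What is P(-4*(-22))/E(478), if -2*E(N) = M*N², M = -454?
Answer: 521/25932934 ≈ 2.0090e-5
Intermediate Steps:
P(h) = -14 + 12*h (P(h) = 12*h - 14 = -14 + 12*h)
E(N) = 227*N² (E(N) = -(-227)*N² = 227*N²)
P(-4*(-22))/E(478) = (-14 + 12*(-4*(-22)))/((227*478²)) = (-14 + 12*88)/((227*228484)) = (-14 + 1056)/51865868 = 1042*(1/51865868) = 521/25932934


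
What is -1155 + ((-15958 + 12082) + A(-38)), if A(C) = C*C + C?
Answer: -3625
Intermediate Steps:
A(C) = C + C**2 (A(C) = C**2 + C = C + C**2)
-1155 + ((-15958 + 12082) + A(-38)) = -1155 + ((-15958 + 12082) - 38*(1 - 38)) = -1155 + (-3876 - 38*(-37)) = -1155 + (-3876 + 1406) = -1155 - 2470 = -3625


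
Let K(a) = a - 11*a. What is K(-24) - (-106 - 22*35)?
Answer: 1116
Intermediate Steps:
K(a) = -10*a
K(-24) - (-106 - 22*35) = -10*(-24) - (-106 - 22*35) = 240 - (-106 - 770) = 240 - 1*(-876) = 240 + 876 = 1116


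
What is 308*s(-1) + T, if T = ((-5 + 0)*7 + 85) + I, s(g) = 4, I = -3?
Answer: 1279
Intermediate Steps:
T = 47 (T = ((-5 + 0)*7 + 85) - 3 = (-5*7 + 85) - 3 = (-35 + 85) - 3 = 50 - 3 = 47)
308*s(-1) + T = 308*4 + 47 = 1232 + 47 = 1279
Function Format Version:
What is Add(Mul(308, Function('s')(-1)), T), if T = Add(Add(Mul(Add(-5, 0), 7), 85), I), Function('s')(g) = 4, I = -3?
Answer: 1279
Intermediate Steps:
T = 47 (T = Add(Add(Mul(Add(-5, 0), 7), 85), -3) = Add(Add(Mul(-5, 7), 85), -3) = Add(Add(-35, 85), -3) = Add(50, -3) = 47)
Add(Mul(308, Function('s')(-1)), T) = Add(Mul(308, 4), 47) = Add(1232, 47) = 1279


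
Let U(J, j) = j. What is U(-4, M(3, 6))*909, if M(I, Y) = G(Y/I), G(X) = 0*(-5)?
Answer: 0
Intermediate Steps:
G(X) = 0
M(I, Y) = 0
U(-4, M(3, 6))*909 = 0*909 = 0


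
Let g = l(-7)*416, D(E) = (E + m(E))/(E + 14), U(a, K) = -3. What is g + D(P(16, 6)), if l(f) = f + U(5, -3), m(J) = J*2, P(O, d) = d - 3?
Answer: -70711/17 ≈ -4159.5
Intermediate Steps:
P(O, d) = -3 + d
m(J) = 2*J
l(f) = -3 + f (l(f) = f - 3 = -3 + f)
D(E) = 3*E/(14 + E) (D(E) = (E + 2*E)/(E + 14) = (3*E)/(14 + E) = 3*E/(14 + E))
g = -4160 (g = (-3 - 7)*416 = -10*416 = -4160)
g + D(P(16, 6)) = -4160 + 3*(-3 + 6)/(14 + (-3 + 6)) = -4160 + 3*3/(14 + 3) = -4160 + 3*3/17 = -4160 + 3*3*(1/17) = -4160 + 9/17 = -70711/17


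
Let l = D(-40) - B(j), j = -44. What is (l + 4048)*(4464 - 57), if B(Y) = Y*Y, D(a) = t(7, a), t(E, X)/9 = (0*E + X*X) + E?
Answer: 73046025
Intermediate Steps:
t(E, X) = 9*E + 9*X² (t(E, X) = 9*((0*E + X*X) + E) = 9*((0 + X²) + E) = 9*(X² + E) = 9*(E + X²) = 9*E + 9*X²)
D(a) = 63 + 9*a² (D(a) = 9*7 + 9*a² = 63 + 9*a²)
B(Y) = Y²
l = 12527 (l = (63 + 9*(-40)²) - 1*(-44)² = (63 + 9*1600) - 1*1936 = (63 + 14400) - 1936 = 14463 - 1936 = 12527)
(l + 4048)*(4464 - 57) = (12527 + 4048)*(4464 - 57) = 16575*4407 = 73046025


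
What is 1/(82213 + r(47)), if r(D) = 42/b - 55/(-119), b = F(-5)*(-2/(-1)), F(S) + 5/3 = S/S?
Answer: 238/19559307 ≈ 1.2168e-5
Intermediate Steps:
F(S) = -⅔ (F(S) = -5/3 + S/S = -5/3 + 1 = -⅔)
b = -4/3 (b = -(-4)/(3*(-1)) = -(-4)*(-1)/3 = -⅔*2 = -4/3 ≈ -1.3333)
r(D) = -7387/238 (r(D) = 42/(-4/3) - 55/(-119) = 42*(-¾) - 55*(-1/119) = -63/2 + 55/119 = -7387/238)
1/(82213 + r(47)) = 1/(82213 - 7387/238) = 1/(19559307/238) = 238/19559307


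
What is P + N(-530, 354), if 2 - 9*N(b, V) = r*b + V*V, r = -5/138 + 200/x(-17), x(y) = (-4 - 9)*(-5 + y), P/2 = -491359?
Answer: -88501312267/88803 ≈ -9.9660e+5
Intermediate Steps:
P = -982718 (P = 2*(-491359) = -982718)
x(y) = 65 - 13*y (x(y) = -13*(-5 + y) = 65 - 13*y)
r = 13085/19734 (r = -5/138 + 200/(65 - 13*(-17)) = -5*1/138 + 200/(65 + 221) = -5/138 + 200/286 = -5/138 + 200*(1/286) = -5/138 + 100/143 = 13085/19734 ≈ 0.66307)
N(b, V) = 2/9 - 13085*b/177606 - V²/9 (N(b, V) = 2/9 - (13085*b/19734 + V*V)/9 = 2/9 - (13085*b/19734 + V²)/9 = 2/9 - (V² + 13085*b/19734)/9 = 2/9 + (-13085*b/177606 - V²/9) = 2/9 - 13085*b/177606 - V²/9)
P + N(-530, 354) = -982718 + (2/9 - 13085/177606*(-530) - ⅑*354²) = -982718 + (2/9 + 3467525/88803 - ⅑*125316) = -982718 + (2/9 + 3467525/88803 - 13924) = -982718 - 1233005713/88803 = -88501312267/88803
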